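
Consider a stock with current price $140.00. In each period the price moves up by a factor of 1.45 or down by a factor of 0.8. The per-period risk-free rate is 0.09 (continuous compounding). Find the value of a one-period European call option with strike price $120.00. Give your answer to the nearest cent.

Risk-neutral probability p = (e^0.09 − 0.8)/(1.45 − 0.8) = 0.2942/0.6500 = 0.4526
Terminal stock prices: S_u = 203, S_d = 112
Terminal payoffs (S − K): max(83, 0) = 83, max(-8, 0) = 0
Node 0 (S = 140): V_0 = e^(−0.09)·[0.4526·83.0000 + 0.5474·0.0000] = 34.3307

$34.33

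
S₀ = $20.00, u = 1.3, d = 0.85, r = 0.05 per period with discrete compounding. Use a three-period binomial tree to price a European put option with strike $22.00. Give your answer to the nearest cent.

Risk-neutral probability p = (1 + 0.05 − 0.85)/(1.3 − 0.85) = 0.2000/0.4500 = 0.4444
Terminal stock prices: S_uuu = 43.94, S_uud = 28.73, S_udd = 18.78, S_ddd = 12.28
Terminal payoffs (K − S): max(-21.94, 0) = 0, max(-6.73, 0) = 0, max(3.215, 0) = 3.215, max(9.718, 0) = 9.718
Node uu (S = 33.8): V_uu = 1/1.05·[0.4444·0.0000 + 0.5556·0.0000] = 0.0000
Node ud (S = 22.1): V_ud = 1/1.05·[0.4444·0.0000 + 0.5556·3.2150] = 1.7011
Node dd (S = 14.45): V_dd = 1/1.05·[0.4444·3.2150 + 0.5556·9.7175] = 6.5024
Node u (S = 26): V_u = 1/1.05·[0.4444·0.0000 + 0.5556·1.7011] = 0.9000
Node d (S = 17): V_d = 1/1.05·[0.4444·1.7011 + 0.5556·6.5024] = 4.1604
Node 0 (S = 20): V_0 = 1/1.05·[0.4444·0.9000 + 0.5556·4.1604] = 2.5823

$2.58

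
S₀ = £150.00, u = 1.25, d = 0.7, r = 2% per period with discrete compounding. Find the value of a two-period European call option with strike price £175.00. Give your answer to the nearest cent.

£19.32

Risk-neutral probability p = (1 + 0.02 − 0.7)/(1.25 − 0.7) = 0.3200/0.5500 = 0.5818
Terminal stock prices: S_uu = 234.4, S_ud = 131.2, S_dd = 73.5
Terminal payoffs (S − K): max(59.38, 0) = 59.38, max(-43.75, 0) = 0, max(-101.5, 0) = 0
Node u (S = 187.5): V_u = 1/1.02·[0.5818·59.3750 + 0.4182·0.0000] = 33.8681
Node d (S = 105): V_d = 1/1.02·[0.5818·0.0000 + 0.4182·0.0000] = 0.0000
Node 0 (S = 150): V_0 = 1/1.02·[0.5818·33.8681 + 0.4182·0.0000] = 19.3187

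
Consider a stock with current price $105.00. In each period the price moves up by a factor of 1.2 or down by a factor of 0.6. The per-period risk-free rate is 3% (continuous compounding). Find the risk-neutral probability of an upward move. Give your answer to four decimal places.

p = 0.7174

Risk-neutral probability p = (e^0.03 − 0.6)/(1.2 − 0.6) = 0.4305/0.6000 = 0.7174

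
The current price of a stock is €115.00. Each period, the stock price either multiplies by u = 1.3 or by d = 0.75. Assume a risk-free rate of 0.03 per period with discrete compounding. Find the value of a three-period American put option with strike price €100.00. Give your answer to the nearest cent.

€11.59

Risk-neutral probability p = (1 + 0.03 − 0.75)/(1.3 − 0.75) = 0.2800/0.5500 = 0.5091
Terminal stock prices: S_uuu = 252.7, S_uud = 145.8, S_udd = 84.09, S_ddd = 48.52
Terminal payoffs (K − S): max(-152.7, 0) = 0, max(-45.76, 0) = 0, max(15.91, 0) = 15.91, max(51.48, 0) = 51.48
Node uu (S = 194.4): continuation = 1/1.03·[0.5091·0.0000 + 0.4909·0.0000] = 0.0000; exercise value = 0.0000 ≤ continuation, so V_uu = 0.0000
Node ud (S = 112.1): continuation = 1/1.03·[0.5091·0.0000 + 0.4909·15.9062] = 7.5811; exercise value = 0.0000 ≤ continuation, so V_ud = 7.5811
Node dd (S = 64.69): continuation = 1/1.03·[0.5091·15.9062 + 0.4909·51.4844] = 32.3999; exercise value = 35.3125 > continuation, so V_dd = 35.3125 (exercise)
Node u (S = 149.5): continuation = 1/1.03·[0.5091·0.0000 + 0.4909·7.5811] = 3.6132; exercise value = 0.0000 ≤ continuation, so V_u = 3.6132
Node d (S = 86.25): continuation = 1/1.03·[0.5091·7.5811 + 0.4909·35.3125] = 20.5774; exercise value = 13.7500 ≤ continuation, so V_d = 20.5774
Node 0 (S = 115): continuation = 1/1.03·[0.5091·3.6132 + 0.4909·20.5774] = 11.5933; exercise value = 0.0000 ≤ continuation, so V_0 = 11.5933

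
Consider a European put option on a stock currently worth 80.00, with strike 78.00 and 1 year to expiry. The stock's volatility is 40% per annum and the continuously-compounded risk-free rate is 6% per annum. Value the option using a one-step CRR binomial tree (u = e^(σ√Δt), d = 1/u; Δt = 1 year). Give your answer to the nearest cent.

CRR parameters: u = e^(σ√Δt) = e^(0.4·√1) = 1.4918, d = 1/u = 0.6703
Per-period rate: rΔt = 0.06·1 = 0.06, so R = e^0.06 = 1.0618
Risk-neutral probability p = (e^0.06 − 0.6703)/(1.4918 − 0.6703) = 0.3915/0.8215 = 0.4766
Terminal stock prices: S_u = 119.3, S_d = 53.63
Terminal payoffs (K − S): max(-41.35, 0) = 0, max(24.37, 0) = 24.37
Node 0 (S = 80): V_0 = e^(−0.06)·[0.4766·0.0000 + 0.5234·24.3744] = 12.0150

12.01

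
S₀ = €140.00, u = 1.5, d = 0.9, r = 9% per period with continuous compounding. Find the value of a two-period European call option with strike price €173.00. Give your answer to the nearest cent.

Risk-neutral probability p = (e^0.09 − 0.9)/(1.5 − 0.9) = 0.1942/0.6000 = 0.3236
Terminal stock prices: S_uu = 315, S_ud = 189, S_dd = 113.4
Terminal payoffs (S − K): max(142, 0) = 142, max(16, 0) = 16, max(-59.6, 0) = 0
Node u (S = 210): V_u = e^(−0.09)·[0.3236·142.0000 + 0.6764·16.0000] = 51.8899
Node d (S = 126): V_d = e^(−0.09)·[0.3236·16.0000 + 0.6764·0.0000] = 4.7323
Node 0 (S = 140): V_0 = e^(−0.09)·[0.3236·51.8899 + 0.6764·4.7323] = 18.2728

€18.27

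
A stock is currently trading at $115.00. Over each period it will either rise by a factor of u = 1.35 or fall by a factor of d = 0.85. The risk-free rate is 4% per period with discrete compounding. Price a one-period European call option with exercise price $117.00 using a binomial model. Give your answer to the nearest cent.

$13.98

Risk-neutral probability p = (1 + 0.04 − 0.85)/(1.35 − 0.85) = 0.1900/0.5000 = 0.3800
Terminal stock prices: S_u = 155.2, S_d = 97.75
Terminal payoffs (S − K): max(38.25, 0) = 38.25, max(-19.25, 0) = 0
Node 0 (S = 115): V_0 = 1/1.04·[0.3800·38.2500 + 0.6200·0.0000] = 13.9760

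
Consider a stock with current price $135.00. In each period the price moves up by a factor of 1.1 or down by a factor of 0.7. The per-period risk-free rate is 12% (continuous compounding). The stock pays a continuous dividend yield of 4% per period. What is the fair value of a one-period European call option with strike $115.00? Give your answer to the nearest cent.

$28.47

Per-period risk-free factor R = e^0.12 = 1.1275; dividend-adjusted growth = e^(0.12−0.04) = 1.0833.
Risk-neutral probability p = (1.0833 − 0.7)/(1.1 − 0.7) = 0.3833/0.4000 = 0.9582
Terminal stock prices: S_u = 148.5, S_d = 94.5
Terminal payoffs (S − K): max(33.5, 0) = 33.5, max(-20.5, 0) = 0
Node 0 (S = 135): V_0 = e^(−0.12)·[0.9582·33.5000 + 0.0418·0.0000] = 28.4704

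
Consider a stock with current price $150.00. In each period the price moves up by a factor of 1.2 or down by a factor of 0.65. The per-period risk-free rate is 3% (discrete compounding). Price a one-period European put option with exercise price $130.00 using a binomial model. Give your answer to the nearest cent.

Risk-neutral probability p = (1 + 0.03 − 0.65)/(1.2 − 0.65) = 0.3800/0.5500 = 0.6909
Terminal stock prices: S_u = 180, S_d = 97.5
Terminal payoffs (K − S): max(-50, 0) = 0, max(32.5, 0) = 32.5
Node 0 (S = 150): V_0 = 1/1.03·[0.6909·0.0000 + 0.3091·32.5000] = 9.7529

$9.75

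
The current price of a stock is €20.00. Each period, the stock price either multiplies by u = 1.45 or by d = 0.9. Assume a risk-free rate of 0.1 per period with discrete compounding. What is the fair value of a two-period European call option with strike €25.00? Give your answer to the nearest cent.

€2.28

Risk-neutral probability p = (1 + 0.1 − 0.9)/(1.45 − 0.9) = 0.2000/0.5500 = 0.3636
Terminal stock prices: S_uu = 42.05, S_ud = 26.1, S_dd = 16.2
Terminal payoffs (S − K): max(17.05, 0) = 17.05, max(1.1, 0) = 1.1, max(-8.8, 0) = 0
Node u (S = 29): V_u = 1/1.1·[0.3636·17.0500 + 0.6364·1.1000] = 6.2727
Node d (S = 18): V_d = 1/1.1·[0.3636·1.1000 + 0.6364·0.0000] = 0.3636
Node 0 (S = 20): V_0 = 1/1.1·[0.3636·6.2727 + 0.6364·0.3636] = 2.2840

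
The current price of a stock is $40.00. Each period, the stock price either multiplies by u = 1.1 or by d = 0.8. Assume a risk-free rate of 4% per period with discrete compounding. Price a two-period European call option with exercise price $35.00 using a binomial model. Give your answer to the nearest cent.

$7.99

Risk-neutral probability p = (1 + 0.04 − 0.8)/(1.1 − 0.8) = 0.2400/0.3000 = 0.8000
Terminal stock prices: S_uu = 48.4, S_ud = 35.2, S_dd = 25.6
Terminal payoffs (S − K): max(13.4, 0) = 13.4, max(0.2, 0) = 0.2, max(-9.4, 0) = 0
Node u (S = 44): V_u = 1/1.04·[0.8000·13.4000 + 0.2000·0.2000] = 10.3462
Node d (S = 32): V_d = 1/1.04·[0.8000·0.2000 + 0.2000·0.0000] = 0.1538
Node 0 (S = 40): V_0 = 1/1.04·[0.8000·10.3462 + 0.2000·0.1538] = 7.9882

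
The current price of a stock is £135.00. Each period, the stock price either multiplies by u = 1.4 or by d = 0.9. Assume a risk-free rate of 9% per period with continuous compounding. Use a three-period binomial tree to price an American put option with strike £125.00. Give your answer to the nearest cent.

£4.89

Risk-neutral probability p = (e^0.09 − 0.9)/(1.4 − 0.9) = 0.1942/0.5000 = 0.3883
Terminal stock prices: S_uuu = 370.4, S_uud = 238.1, S_udd = 153.1, S_ddd = 98.42
Terminal payoffs (K − S): max(-245.4, 0) = 0, max(-113.1, 0) = 0, max(-28.09, 0) = 0, max(26.58, 0) = 26.58
Node uu (S = 264.6): continuation = e^(−0.09)·[0.3883·0.0000 + 0.6117·0.0000] = 0.0000; exercise value = 0.0000 ≤ continuation, so V_uu = 0.0000
Node ud (S = 170.1): continuation = e^(−0.09)·[0.3883·0.0000 + 0.6117·0.0000] = 0.0000; exercise value = 0.0000 ≤ continuation, so V_ud = 0.0000
Node dd (S = 109.4): continuation = e^(−0.09)·[0.3883·0.0000 + 0.6117·26.5850] = 14.8612; exercise value = 15.6500 > continuation, so V_dd = 15.6500 (exercise)
Node u (S = 189): continuation = e^(−0.09)·[0.3883·0.0000 + 0.6117·0.0000] = 0.0000; exercise value = 0.0000 ≤ continuation, so V_u = 0.0000
Node d (S = 121.5): continuation = e^(−0.09)·[0.3883·0.0000 + 0.6117·15.6500] = 8.7485; exercise value = 3.5000 ≤ continuation, so V_d = 8.7485
Node 0 (S = 135): continuation = e^(−0.09)·[0.3883·0.0000 + 0.6117·8.7485] = 4.8905; exercise value = 0.0000 ≤ continuation, so V_0 = 4.8905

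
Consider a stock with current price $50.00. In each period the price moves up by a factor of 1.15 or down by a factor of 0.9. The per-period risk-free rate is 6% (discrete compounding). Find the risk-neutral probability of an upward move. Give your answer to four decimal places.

p = 0.6400

Risk-neutral probability p = (1 + 0.06 − 0.9)/(1.15 − 0.9) = 0.1600/0.2500 = 0.6400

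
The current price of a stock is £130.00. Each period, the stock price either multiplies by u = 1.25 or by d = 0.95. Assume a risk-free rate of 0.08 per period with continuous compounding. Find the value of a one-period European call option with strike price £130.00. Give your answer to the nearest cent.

Risk-neutral probability p = (e^0.08 − 0.95)/(1.25 − 0.95) = 0.1333/0.3000 = 0.4443
Terminal stock prices: S_u = 162.5, S_d = 123.5
Terminal payoffs (S − K): max(32.5, 0) = 32.5, max(-6.5, 0) = 0
Node 0 (S = 130): V_0 = e^(−0.08)·[0.4443·32.5000 + 0.5557·0.0000] = 13.3293

£13.33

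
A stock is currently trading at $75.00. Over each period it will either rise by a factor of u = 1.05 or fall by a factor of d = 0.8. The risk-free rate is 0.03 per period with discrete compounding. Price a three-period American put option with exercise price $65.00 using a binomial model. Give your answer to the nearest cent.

Risk-neutral probability p = (1 + 0.03 − 0.8)/(1.05 − 0.8) = 0.2300/0.2500 = 0.9200
Terminal stock prices: S_uuu = 86.82, S_uud = 66.15, S_udd = 50.4, S_ddd = 38.4
Terminal payoffs (K − S): max(-21.82, 0) = 0, max(-1.15, 0) = 0, max(14.6, 0) = 14.6, max(26.6, 0) = 26.6
Node uu (S = 82.69): continuation = 1/1.03·[0.9200·0.0000 + 0.0800·0.0000] = 0.0000; exercise value = 0.0000 ≤ continuation, so V_uu = 0.0000
Node ud (S = 63): continuation = 1/1.03·[0.9200·0.0000 + 0.0800·14.6000] = 1.1340; exercise value = 2.0000 > continuation, so V_ud = 2.0000 (exercise)
Node dd (S = 48): continuation = 1/1.03·[0.9200·14.6000 + 0.0800·26.6000] = 15.1068; exercise value = 17.0000 > continuation, so V_dd = 17.0000 (exercise)
Node u (S = 78.75): continuation = 1/1.03·[0.9200·0.0000 + 0.0800·2.0000] = 0.1553; exercise value = 0.0000 ≤ continuation, so V_u = 0.1553
Node d (S = 60): continuation = 1/1.03·[0.9200·2.0000 + 0.0800·17.0000] = 3.1068; exercise value = 5.0000 > continuation, so V_d = 5.0000 (exercise)
Node 0 (S = 75): continuation = 1/1.03·[0.9200·0.1553 + 0.0800·5.0000] = 0.5271; exercise value = 0.0000 ≤ continuation, so V_0 = 0.5271

$0.53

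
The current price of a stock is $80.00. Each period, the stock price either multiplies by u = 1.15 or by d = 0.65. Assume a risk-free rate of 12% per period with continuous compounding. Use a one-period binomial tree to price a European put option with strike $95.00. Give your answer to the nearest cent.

$4.26

Risk-neutral probability p = (e^0.12 − 0.65)/(1.15 − 0.65) = 0.4775/0.5000 = 0.9550
Terminal stock prices: S_u = 92, S_d = 52
Terminal payoffs (K − S): max(3, 0) = 3, max(43, 0) = 43
Node 0 (S = 80): V_0 = e^(−0.12)·[0.9550·3.0000 + 0.0450·43.0000] = 4.2574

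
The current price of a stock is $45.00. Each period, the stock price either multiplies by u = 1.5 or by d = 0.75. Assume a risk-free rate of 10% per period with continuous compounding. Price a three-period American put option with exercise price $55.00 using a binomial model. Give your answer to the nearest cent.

$11.78

Risk-neutral probability p = (e^0.1 − 0.75)/(1.5 − 0.75) = 0.3552/0.7500 = 0.4736
Terminal stock prices: S_uuu = 151.9, S_uud = 75.94, S_udd = 37.97, S_ddd = 18.98
Terminal payoffs (K − S): max(-96.88, 0) = 0, max(-20.94, 0) = 0, max(17.03, 0) = 17.03, max(36.02, 0) = 36.02
Node uu (S = 101.2): continuation = e^(−0.1)·[0.4736·0.0000 + 0.5264·0.0000] = 0.0000; exercise value = 0.0000 ≤ continuation, so V_uu = 0.0000
Node ud (S = 50.62): continuation = e^(−0.1)·[0.4736·0.0000 + 0.5264·17.0312] = 8.1127; exercise value = 4.3750 ≤ continuation, so V_ud = 8.1127
Node dd (S = 25.31): continuation = e^(−0.1)·[0.4736·17.0312 + 0.5264·36.0156] = 24.4536; exercise value = 29.6875 > continuation, so V_dd = 29.6875 (exercise)
Node u (S = 67.5): continuation = e^(−0.1)·[0.4736·0.0000 + 0.5264·8.1127] = 3.8644; exercise value = 0.0000 ≤ continuation, so V_u = 3.8644
Node d (S = 33.75): continuation = e^(−0.1)·[0.4736·8.1127 + 0.5264·29.6875] = 17.6176; exercise value = 21.2500 > continuation, so V_d = 21.2500 (exercise)
Node 0 (S = 45): continuation = e^(−0.1)·[0.4736·3.8644 + 0.5264·21.2500] = 11.7781; exercise value = 10.0000 ≤ continuation, so V_0 = 11.7781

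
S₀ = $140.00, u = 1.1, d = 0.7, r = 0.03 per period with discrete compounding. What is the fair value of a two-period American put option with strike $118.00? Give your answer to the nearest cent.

Risk-neutral probability p = (1 + 0.03 − 0.7)/(1.1 − 0.7) = 0.3300/0.4000 = 0.8250
Terminal stock prices: S_uu = 169.4, S_ud = 107.8, S_dd = 68.6
Terminal payoffs (K − S): max(-51.4, 0) = 0, max(10.2, 0) = 10.2, max(49.4, 0) = 49.4
Node u (S = 154): continuation = 1/1.03·[0.8250·0.0000 + 0.1750·10.2000] = 1.7330; exercise value = 0.0000 ≤ continuation, so V_u = 1.7330
Node d (S = 98): continuation = 1/1.03·[0.8250·10.2000 + 0.1750·49.4000] = 16.5631; exercise value = 20.0000 > continuation, so V_d = 20.0000 (exercise)
Node 0 (S = 140): continuation = 1/1.03·[0.8250·1.7330 + 0.1750·20.0000] = 4.7861; exercise value = 0.0000 ≤ continuation, so V_0 = 4.7861

$4.79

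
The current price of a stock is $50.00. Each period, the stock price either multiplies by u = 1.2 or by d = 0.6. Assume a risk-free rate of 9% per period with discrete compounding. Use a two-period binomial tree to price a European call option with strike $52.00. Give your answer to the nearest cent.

Risk-neutral probability p = (1 + 0.09 − 0.6)/(1.2 − 0.6) = 0.4900/0.6000 = 0.8167
Terminal stock prices: S_uu = 72, S_ud = 36, S_dd = 18
Terminal payoffs (S − K): max(20, 0) = 20, max(-16, 0) = 0, max(-34, 0) = 0
Node u (S = 60): V_u = 1/1.09·[0.8167·20.0000 + 0.1833·0.0000] = 14.9847
Node d (S = 30): V_d = 1/1.09·[0.8167·0.0000 + 0.1833·0.0000] = 0.0000
Node 0 (S = 50): V_0 = 1/1.09·[0.8167·14.9847 + 0.1833·0.0000] = 11.2271

$11.23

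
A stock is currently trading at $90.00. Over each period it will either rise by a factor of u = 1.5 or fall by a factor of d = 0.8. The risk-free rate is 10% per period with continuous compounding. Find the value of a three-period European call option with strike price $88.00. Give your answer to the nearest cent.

Risk-neutral probability p = (e^0.1 − 0.8)/(1.5 − 0.8) = 0.3052/0.7000 = 0.4360
Terminal stock prices: S_uuu = 303.8, S_uud = 162, S_udd = 86.4, S_ddd = 46.08
Terminal payoffs (S − K): max(215.8, 0) = 215.8, max(74, 0) = 74, max(-1.6, 0) = 0, max(-41.92, 0) = 0
Node uu (S = 202.5): V_uu = e^(−0.1)·[0.4360·215.7500 + 0.5640·74.0000] = 122.8743
Node ud (S = 108): V_ud = e^(−0.1)·[0.4360·74.0000 + 0.5640·0.0000] = 29.1909
Node dd (S = 57.6): V_dd = e^(−0.1)·[0.4360·0.0000 + 0.5640·0.0000] = 0.0000
Node u (S = 135): V_u = e^(−0.1)·[0.4360·122.8743 + 0.5640·29.1909] = 63.3685
Node d (S = 72): V_d = e^(−0.1)·[0.4360·29.1909 + 0.5640·0.0000] = 11.5150
Node 0 (S = 90): V_0 = e^(−0.1)·[0.4360·63.3685 + 0.5640·11.5150] = 30.8739

$30.87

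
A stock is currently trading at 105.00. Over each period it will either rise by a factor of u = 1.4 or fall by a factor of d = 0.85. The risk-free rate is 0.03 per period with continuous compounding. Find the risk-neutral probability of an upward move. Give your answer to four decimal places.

p = 0.3281

Risk-neutral probability p = (e^0.03 − 0.85)/(1.4 − 0.85) = 0.1805/0.5500 = 0.3281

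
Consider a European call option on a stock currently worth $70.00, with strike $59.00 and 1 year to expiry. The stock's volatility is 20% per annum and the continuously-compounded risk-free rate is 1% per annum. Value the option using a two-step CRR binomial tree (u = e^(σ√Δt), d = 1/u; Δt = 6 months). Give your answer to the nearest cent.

$13.24

CRR parameters: u = e^(σ√Δt) = e^(0.2·√0.5) = 1.1519, d = 1/u = 0.8681
Per-period rate: rΔt = 0.01·0.5 = 0.005, so R = e^0.005 = 1.0050
Risk-neutral probability p = (e^0.005 − 0.8681)/(1.1519 − 0.8681) = 0.1369/0.2838 = 0.4824
Terminal stock prices: S_uu = 92.88, S_ud = 70, S_dd = 52.75
Terminal payoffs (S − K): max(33.88, 0) = 33.88, max(11, 0) = 11, max(-6.245, 0) = 0
Node u (S = 80.63): V_u = e^(−0.005)·[0.4824·33.8828 + 0.5176·11.0000] = 21.9280
Node d (S = 60.77): V_d = e^(−0.005)·[0.4824·11.0000 + 0.5176·0.0000] = 5.2796
Node 0 (S = 70): V_0 = e^(−0.005)·[0.4824·21.9280 + 0.5176·5.2796] = 13.2438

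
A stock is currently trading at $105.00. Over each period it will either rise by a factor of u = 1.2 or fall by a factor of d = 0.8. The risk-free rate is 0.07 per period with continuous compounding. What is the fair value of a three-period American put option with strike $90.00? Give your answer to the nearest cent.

Risk-neutral probability p = (e^0.07 − 0.8)/(1.2 − 0.8) = 0.2725/0.4000 = 0.6813
Terminal stock prices: S_uuu = 181.4, S_uud = 121, S_udd = 80.64, S_ddd = 53.76
Terminal payoffs (K − S): max(-91.44, 0) = 0, max(-30.96, 0) = 0, max(9.36, 0) = 9.36, max(36.24, 0) = 36.24
Node uu (S = 151.2): continuation = e^(−0.07)·[0.6813·0.0000 + 0.3187·0.0000] = 0.0000; exercise value = 0.0000 ≤ continuation, so V_uu = 0.0000
Node ud (S = 100.8): continuation = e^(−0.07)·[0.6813·0.0000 + 0.3187·9.3600] = 2.7816; exercise value = 0.0000 ≤ continuation, so V_ud = 2.7816
Node dd (S = 67.2): continuation = e^(−0.07)·[0.6813·9.3600 + 0.3187·36.2400] = 16.7154; exercise value = 22.8000 > continuation, so V_dd = 22.8000 (exercise)
Node u (S = 126): continuation = e^(−0.07)·[0.6813·0.0000 + 0.3187·2.7816] = 0.8266; exercise value = 0.0000 ≤ continuation, so V_u = 0.8266
Node d (S = 84): continuation = e^(−0.07)·[0.6813·2.7816 + 0.3187·22.8000] = 8.5427; exercise value = 6.0000 ≤ continuation, so V_d = 8.5427
Node 0 (S = 105): continuation = e^(−0.07)·[0.6813·0.8266 + 0.3187·8.5427] = 3.0638; exercise value = 0.0000 ≤ continuation, so V_0 = 3.0638

$3.06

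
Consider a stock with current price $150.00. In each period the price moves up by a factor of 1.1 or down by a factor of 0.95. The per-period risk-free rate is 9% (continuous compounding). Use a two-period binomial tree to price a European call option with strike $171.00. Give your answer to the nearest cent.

$8.10

Risk-neutral probability p = (e^0.09 − 0.95)/(1.1 − 0.95) = 0.1442/0.1500 = 0.9612
Terminal stock prices: S_uu = 181.5, S_ud = 156.8, S_dd = 135.4
Terminal payoffs (S − K): max(10.5, 0) = 10.5, max(-14.25, 0) = 0, max(-35.62, 0) = 0
Node u (S = 165): V_u = e^(−0.09)·[0.9612·10.5000 + 0.0388·0.0000] = 9.2236
Node d (S = 142.5): V_d = e^(−0.09)·[0.9612·0.0000 + 0.0388·0.0000] = 0.0000
Node 0 (S = 150): V_0 = e^(−0.09)·[0.9612·9.2236 + 0.0388·0.0000] = 8.1023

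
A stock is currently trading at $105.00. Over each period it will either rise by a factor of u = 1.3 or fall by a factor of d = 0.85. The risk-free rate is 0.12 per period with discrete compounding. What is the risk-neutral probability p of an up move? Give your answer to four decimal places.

Risk-neutral probability p = (1 + 0.12 − 0.85)/(1.3 − 0.85) = 0.2700/0.4500 = 0.6000

p = 0.6000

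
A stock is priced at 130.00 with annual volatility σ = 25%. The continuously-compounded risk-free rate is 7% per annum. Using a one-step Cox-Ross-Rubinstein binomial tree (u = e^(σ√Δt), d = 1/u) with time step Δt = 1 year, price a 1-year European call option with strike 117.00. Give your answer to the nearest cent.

CRR parameters: u = e^(σ√Δt) = e^(0.25·√1) = 1.2840, d = 1/u = 0.7788
Per-period rate: rΔt = 0.07·1 = 0.07, so R = e^0.07 = 1.0725
Risk-neutral probability p = (e^0.07 − 0.7788)/(1.2840 − 0.7788) = 0.2937/0.5052 = 0.5813
Terminal stock prices: S_u = 166.9, S_d = 101.2
Terminal payoffs (S − K): max(49.92, 0) = 49.92, max(-15.76, 0) = 0
Node 0 (S = 130): V_0 = e^(−0.07)·[0.5813·49.9233 + 0.4187·0.0000] = 27.0603

27.06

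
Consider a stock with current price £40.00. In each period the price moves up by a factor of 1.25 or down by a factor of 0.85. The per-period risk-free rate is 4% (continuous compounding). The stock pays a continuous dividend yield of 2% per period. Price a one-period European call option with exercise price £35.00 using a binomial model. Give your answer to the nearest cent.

Per-period risk-free factor R = e^0.04 = 1.0408; dividend-adjusted growth = e^(0.04−0.02) = 1.0202.
Risk-neutral probability p = (1.0202 − 0.85)/(1.25 − 0.85) = 0.1702/0.4000 = 0.4255
Terminal stock prices: S_u = 50, S_d = 34
Terminal payoffs (S − K): max(15, 0) = 15, max(-1, 0) = 0
Node 0 (S = 40): V_0 = e^(−0.04)·[0.4255·15.0000 + 0.5745·0.0000] = 6.1323

£6.13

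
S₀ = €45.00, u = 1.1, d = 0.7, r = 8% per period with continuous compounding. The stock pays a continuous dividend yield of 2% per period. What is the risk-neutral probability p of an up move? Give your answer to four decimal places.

Per-period risk-free factor R = e^0.08 = 1.0833; dividend-adjusted growth = e^(0.08−0.02) = 1.0618.
Risk-neutral probability p = (1.0618 − 0.7)/(1.1 − 0.7) = 0.3618/0.4000 = 0.9046

p = 0.9046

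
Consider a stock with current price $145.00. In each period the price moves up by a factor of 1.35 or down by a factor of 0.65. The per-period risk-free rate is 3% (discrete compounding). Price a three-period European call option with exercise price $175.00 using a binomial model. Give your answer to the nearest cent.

Risk-neutral probability p = (1 + 0.03 − 0.65)/(1.35 − 0.65) = 0.3800/0.7000 = 0.5429
Terminal stock prices: S_uuu = 356.8, S_uud = 171.8, S_udd = 82.7, S_ddd = 39.82
Terminal payoffs (S − K): max(181.8, 0) = 181.8, max(-3.229, 0) = 0, max(-92.3, 0) = 0, max(-135.2, 0) = 0
Node uu (S = 264.3): V_uu = 1/1.03·[0.5429·181.7544 + 0.4571·0.0000] = 95.7929
Node ud (S = 127.2): V_ud = 1/1.03·[0.5429·0.0000 + 0.4571·0.0000] = 0.0000
Node dd (S = 61.26): V_dd = 1/1.03·[0.5429·0.0000 + 0.4571·0.0000] = 0.0000
Node u (S = 195.8): V_u = 1/1.03·[0.5429·95.7929 + 0.4571·0.0000] = 50.4872
Node d (S = 94.25): V_d = 1/1.03·[0.5429·0.0000 + 0.4571·0.0000] = 0.0000
Node 0 (S = 145): V_0 = 1/1.03·[0.5429·50.4872 + 0.4571·0.0000] = 26.6091

$26.61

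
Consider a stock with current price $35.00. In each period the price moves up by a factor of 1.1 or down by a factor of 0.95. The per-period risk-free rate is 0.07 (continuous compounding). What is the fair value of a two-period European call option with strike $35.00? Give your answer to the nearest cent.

$4.67

Risk-neutral probability p = (e^0.07 − 0.95)/(1.1 − 0.95) = 0.1225/0.1500 = 0.8167
Terminal stock prices: S_uu = 42.35, S_ud = 36.57, S_dd = 31.59
Terminal payoffs (S − K): max(7.35, 0) = 7.35, max(1.575, 0) = 1.575, max(-3.413, 0) = 0
Node u (S = 38.5): V_u = e^(−0.07)·[0.8167·7.3500 + 0.1833·1.5750] = 5.8662
Node d (S = 33.25): V_d = e^(−0.07)·[0.8167·1.5750 + 0.1833·0.0000] = 1.1994
Node 0 (S = 35): V_0 = e^(−0.07)·[0.8167·5.8662 + 0.1833·1.1994] = 4.6721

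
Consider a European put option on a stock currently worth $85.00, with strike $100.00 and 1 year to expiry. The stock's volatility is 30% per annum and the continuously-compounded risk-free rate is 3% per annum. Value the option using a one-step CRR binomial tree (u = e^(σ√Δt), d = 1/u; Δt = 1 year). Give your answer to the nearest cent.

CRR parameters: u = e^(σ√Δt) = e^(0.3·√1) = 1.3499, d = 1/u = 0.7408
Per-period rate: rΔt = 0.03·1 = 0.03, so R = e^0.03 = 1.0305
Risk-neutral probability p = (e^0.03 − 0.7408)/(1.3499 − 0.7408) = 0.2896/0.6090 = 0.4756
Terminal stock prices: S_u = 114.7, S_d = 62.97
Terminal payoffs (K − S): max(-14.74, 0) = 0, max(37.03, 0) = 37.03
Node 0 (S = 85): V_0 = e^(−0.03)·[0.4756·0.0000 + 0.5244·37.0305] = 18.8462

$18.85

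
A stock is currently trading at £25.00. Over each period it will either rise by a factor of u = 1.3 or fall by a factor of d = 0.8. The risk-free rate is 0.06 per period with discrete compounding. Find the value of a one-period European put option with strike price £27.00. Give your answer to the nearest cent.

£3.17

Risk-neutral probability p = (1 + 0.06 − 0.8)/(1.3 − 0.8) = 0.2600/0.5000 = 0.5200
Terminal stock prices: S_u = 32.5, S_d = 20
Terminal payoffs (K − S): max(-5.5, 0) = 0, max(7, 0) = 7
Node 0 (S = 25): V_0 = 1/1.06·[0.5200·0.0000 + 0.4800·7.0000] = 3.1698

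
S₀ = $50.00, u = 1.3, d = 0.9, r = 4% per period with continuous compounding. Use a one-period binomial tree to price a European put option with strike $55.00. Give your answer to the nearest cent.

$6.23

Risk-neutral probability p = (e^0.04 − 0.9)/(1.3 − 0.9) = 0.1408/0.4000 = 0.3520
Terminal stock prices: S_u = 65, S_d = 45
Terminal payoffs (K − S): max(-10, 0) = 0, max(10, 0) = 10
Node 0 (S = 50): V_0 = e^(−0.04)·[0.3520·0.0000 + 0.6480·10.0000] = 6.2257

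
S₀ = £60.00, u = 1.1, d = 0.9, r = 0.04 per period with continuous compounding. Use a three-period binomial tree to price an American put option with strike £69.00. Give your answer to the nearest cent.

£9.00

Risk-neutral probability p = (e^0.04 − 0.9)/(1.1 − 0.9) = 0.1408/0.2000 = 0.7041
Terminal stock prices: S_uuu = 79.86, S_uud = 65.34, S_udd = 53.46, S_ddd = 43.74
Terminal payoffs (K − S): max(-10.86, 0) = 0, max(3.66, 0) = 3.66, max(15.54, 0) = 15.54, max(25.26, 0) = 25.26
Node uu (S = 72.6): continuation = e^(−0.04)·[0.7041·0.0000 + 0.2959·3.6600] = 1.0407; exercise value = 0.0000 ≤ continuation, so V_uu = 1.0407
Node ud (S = 59.4): continuation = e^(−0.04)·[0.7041·3.6600 + 0.2959·15.5400] = 6.8945; exercise value = 9.6000 > continuation, so V_ud = 9.6000 (exercise)
Node dd (S = 48.6): continuation = e^(−0.04)·[0.7041·15.5400 + 0.2959·25.2600] = 17.6945; exercise value = 20.4000 > continuation, so V_dd = 20.4000 (exercise)
Node u (S = 66): continuation = e^(−0.04)·[0.7041·1.0407 + 0.2959·9.6000] = 3.4337; exercise value = 3.0000 ≤ continuation, so V_u = 3.4337
Node d (S = 54): continuation = e^(−0.04)·[0.7041·9.6000 + 0.2959·20.4000] = 12.2945; exercise value = 15.0000 > continuation, so V_d = 15.0000 (exercise)
Node 0 (S = 60): continuation = e^(−0.04)·[0.7041·3.4337 + 0.2959·15.0000] = 6.5878; exercise value = 9.0000 > continuation, so V_0 = 9.0000 (exercise)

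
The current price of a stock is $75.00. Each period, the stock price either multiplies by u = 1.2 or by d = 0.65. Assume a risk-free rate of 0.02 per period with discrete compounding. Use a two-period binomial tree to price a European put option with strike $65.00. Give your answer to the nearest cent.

Risk-neutral probability p = (1 + 0.02 − 0.65)/(1.2 − 0.65) = 0.3700/0.5500 = 0.6727
Terminal stock prices: S_uu = 108, S_ud = 58.5, S_dd = 31.69
Terminal payoffs (K − S): max(-43, 0) = 0, max(6.5, 0) = 6.5, max(33.31, 0) = 33.31
Node u (S = 90): V_u = 1/1.02·[0.6727·0.0000 + 0.3273·6.5000] = 2.0856
Node d (S = 48.75): V_d = 1/1.02·[0.6727·6.5000 + 0.3273·33.3125] = 14.9755
Node 0 (S = 75): V_0 = 1/1.02·[0.6727·2.0856 + 0.3273·14.9755] = 6.1805

$6.18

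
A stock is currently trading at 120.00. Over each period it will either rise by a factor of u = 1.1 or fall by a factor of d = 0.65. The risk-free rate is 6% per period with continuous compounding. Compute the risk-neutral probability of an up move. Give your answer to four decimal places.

Risk-neutral probability p = (e^0.06 − 0.65)/(1.1 − 0.65) = 0.4118/0.4500 = 0.9152

p = 0.9152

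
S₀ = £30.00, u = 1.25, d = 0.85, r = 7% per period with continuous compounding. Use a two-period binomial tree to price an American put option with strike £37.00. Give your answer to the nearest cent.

Risk-neutral probability p = (e^0.07 − 0.85)/(1.25 − 0.85) = 0.2225/0.4000 = 0.5563
Terminal stock prices: S_uu = 46.88, S_ud = 31.88, S_dd = 21.67
Terminal payoffs (K − S): max(-9.875, 0) = 0, max(5.125, 0) = 5.125, max(15.33, 0) = 15.33
Node u (S = 37.5): continuation = e^(−0.07)·[0.5563·0.0000 + 0.4437·5.1250] = 2.1204; exercise value = 0.0000 ≤ continuation, so V_u = 2.1204
Node d (S = 25.5): continuation = e^(−0.07)·[0.5563·5.1250 + 0.4437·15.3250] = 8.9986; exercise value = 11.5000 > continuation, so V_d = 11.5000 (exercise)
Node 0 (S = 30): continuation = e^(−0.07)·[0.5563·2.1204 + 0.4437·11.5000] = 5.8577; exercise value = 7.0000 > continuation, so V_0 = 7.0000 (exercise)

£7.00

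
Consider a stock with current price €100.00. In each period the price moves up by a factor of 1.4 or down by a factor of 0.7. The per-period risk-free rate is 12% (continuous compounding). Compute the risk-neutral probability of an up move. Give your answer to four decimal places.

p = 0.6107

Risk-neutral probability p = (e^0.12 − 0.7)/(1.4 − 0.7) = 0.4275/0.7000 = 0.6107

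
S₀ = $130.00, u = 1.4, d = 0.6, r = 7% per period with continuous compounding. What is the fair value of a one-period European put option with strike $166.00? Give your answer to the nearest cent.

$33.59

Risk-neutral probability p = (e^0.07 − 0.6)/(1.4 − 0.6) = 0.4725/0.8000 = 0.5906
Terminal stock prices: S_u = 182, S_d = 78
Terminal payoffs (K − S): max(-16, 0) = 0, max(88, 0) = 88
Node 0 (S = 130): V_0 = e^(−0.07)·[0.5906·0.0000 + 0.4094·88.0000] = 33.5886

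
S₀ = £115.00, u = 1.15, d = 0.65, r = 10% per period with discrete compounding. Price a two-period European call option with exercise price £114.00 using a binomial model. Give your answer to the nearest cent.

Risk-neutral probability p = (1 + 0.1 − 0.65)/(1.15 − 0.65) = 0.4500/0.5000 = 0.9000
Terminal stock prices: S_uu = 152.1, S_ud = 85.96, S_dd = 48.59
Terminal payoffs (S − K): max(38.09, 0) = 38.09, max(-28.04, 0) = 0, max(-65.41, 0) = 0
Node u (S = 132.2): V_u = 1/1.1·[0.9000·38.0875 + 0.1000·0.0000] = 31.1625
Node d (S = 74.75): V_d = 1/1.1·[0.9000·0.0000 + 0.1000·0.0000] = 0.0000
Node 0 (S = 115): V_0 = 1/1.1·[0.9000·31.1625 + 0.1000·0.0000] = 25.4966

£25.50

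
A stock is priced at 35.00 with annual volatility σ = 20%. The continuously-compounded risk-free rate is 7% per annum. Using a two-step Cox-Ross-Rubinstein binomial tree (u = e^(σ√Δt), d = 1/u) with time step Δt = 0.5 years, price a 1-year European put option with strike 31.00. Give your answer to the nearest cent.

0.72

CRR parameters: u = e^(σ√Δt) = e^(0.2·√0.5) = 1.1519, d = 1/u = 0.8681
Per-period rate: rΔt = 0.07·0.5 = 0.035, so R = e^0.035 = 1.0356
Risk-neutral probability p = (e^0.035 − 0.8681)/(1.1519 − 0.8681) = 0.1675/0.2838 = 0.5902
Terminal stock prices: S_uu = 46.44, S_ud = 35, S_dd = 26.38
Terminal payoffs (K − S): max(-15.44, 0) = 0, max(-4, 0) = 0, max(4.623, 0) = 4.623
Node u (S = 40.32): V_u = e^(−0.035)·[0.5902·0.0000 + 0.4098·0.0000] = 0.0000
Node d (S = 30.38): V_d = e^(−0.035)·[0.5902·0.0000 + 0.4098·4.6227] = 1.8291
Node 0 (S = 35): V_0 = e^(−0.035)·[0.5902·0.0000 + 0.4098·1.8291] = 0.7238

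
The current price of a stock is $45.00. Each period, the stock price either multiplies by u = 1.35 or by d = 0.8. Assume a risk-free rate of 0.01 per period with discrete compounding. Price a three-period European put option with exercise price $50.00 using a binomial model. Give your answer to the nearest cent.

$10.91

Risk-neutral probability p = (1 + 0.01 − 0.8)/(1.35 − 0.8) = 0.2100/0.5500 = 0.3818
Terminal stock prices: S_uuu = 110.7, S_uud = 65.61, S_udd = 38.88, S_ddd = 23.04
Terminal payoffs (K − S): max(-60.72, 0) = 0, max(-15.61, 0) = 0, max(11.12, 0) = 11.12, max(26.96, 0) = 26.96
Node uu (S = 82.01): V_uu = 1/1.01·[0.3818·0.0000 + 0.6182·0.0000] = 0.0000
Node ud (S = 48.6): V_ud = 1/1.01·[0.3818·0.0000 + 0.6182·11.1200] = 6.8061
Node dd (S = 28.8): V_dd = 1/1.01·[0.3818·11.1200 + 0.6182·26.9600] = 20.7050
Node u (S = 60.75): V_u = 1/1.01·[0.3818·0.0000 + 0.6182·6.8061] = 4.1658
Node d (S = 36): V_d = 1/1.01·[0.3818·6.8061 + 0.6182·20.7050] = 15.2457
Node 0 (S = 45): V_0 = 1/1.01·[0.3818·4.1658 + 0.6182·15.2457] = 10.9061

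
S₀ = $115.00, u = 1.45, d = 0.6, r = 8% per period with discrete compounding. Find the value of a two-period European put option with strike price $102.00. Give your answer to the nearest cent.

Risk-neutral probability p = (1 + 0.08 − 0.6)/(1.45 − 0.6) = 0.4800/0.8500 = 0.5647
Terminal stock prices: S_uu = 241.8, S_ud = 100, S_dd = 41.4
Terminal payoffs (K − S): max(-139.8, 0) = 0, max(1.95, 0) = 1.95, max(60.6, 0) = 60.6
Node u (S = 166.8): V_u = 1/1.08·[0.5647·0.0000 + 0.4353·1.9500] = 0.7859
Node d (S = 69): V_d = 1/1.08·[0.5647·1.9500 + 0.4353·60.6000] = 25.4444
Node 0 (S = 115): V_0 = 1/1.08·[0.5647·0.7859 + 0.4353·25.4444] = 10.6663

$10.67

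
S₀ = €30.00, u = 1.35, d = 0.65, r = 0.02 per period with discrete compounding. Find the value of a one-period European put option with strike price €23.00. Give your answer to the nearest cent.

€1.62

Risk-neutral probability p = (1 + 0.02 − 0.65)/(1.35 − 0.65) = 0.3700/0.7000 = 0.5286
Terminal stock prices: S_u = 40.5, S_d = 19.5
Terminal payoffs (K − S): max(-17.5, 0) = 0, max(3.5, 0) = 3.5
Node 0 (S = 30): V_0 = 1/1.02·[0.5286·0.0000 + 0.4714·3.5000] = 1.6176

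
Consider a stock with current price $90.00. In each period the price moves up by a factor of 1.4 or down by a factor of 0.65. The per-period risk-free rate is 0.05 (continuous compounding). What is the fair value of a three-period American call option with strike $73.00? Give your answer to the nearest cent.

$37.25

Risk-neutral probability p = (e^0.05 − 0.65)/(1.4 − 0.65) = 0.4013/0.7500 = 0.5350
Terminal stock prices: S_uuu = 247, S_uud = 114.7, S_udd = 53.23, S_ddd = 24.72
Terminal payoffs (S − K): max(174, 0) = 174, max(41.66, 0) = 41.66, max(-19.77, 0) = 0, max(-48.28, 0) = 0
Node uu (S = 176.4): continuation = e^(−0.05)·[0.5350·173.9600 + 0.4650·41.6600] = 106.9603; exercise value = 103.4000 ≤ continuation, so V_uu = 106.9603
Node ud (S = 81.9): continuation = e^(−0.05)·[0.5350·41.6600 + 0.4650·0.0000] = 21.2022; exercise value = 8.9000 ≤ continuation, so V_ud = 21.2022
Node dd (S = 38.03): continuation = e^(−0.05)·[0.5350·0.0000 + 0.4650·0.0000] = 0.0000; exercise value = 0.0000 ≤ continuation, so V_dd = 0.0000
Node u (S = 126): continuation = e^(−0.05)·[0.5350·106.9603 + 0.4650·21.2022] = 63.8134; exercise value = 53.0000 ≤ continuation, so V_u = 63.8134
Node d (S = 58.5): continuation = e^(−0.05)·[0.5350·21.2022 + 0.4650·0.0000] = 10.7905; exercise value = 0.0000 ≤ continuation, so V_d = 10.7905
Node 0 (S = 90): continuation = e^(−0.05)·[0.5350·63.8134 + 0.4650·10.7905] = 37.2494; exercise value = 17.0000 ≤ continuation, so V_0 = 37.2494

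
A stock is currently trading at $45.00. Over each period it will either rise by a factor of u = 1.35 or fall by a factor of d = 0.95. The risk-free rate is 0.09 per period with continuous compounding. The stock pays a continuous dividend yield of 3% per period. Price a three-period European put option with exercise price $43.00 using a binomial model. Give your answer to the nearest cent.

$1.26

Per-period risk-free factor R = e^0.09 = 1.0942; dividend-adjusted growth = e^(0.09−0.03) = 1.0618.
Risk-neutral probability p = (1.0618 − 0.95)/(1.35 − 0.95) = 0.1118/0.4000 = 0.2796
Terminal stock prices: S_uuu = 110.7, S_uud = 77.91, S_udd = 54.83, S_ddd = 38.58
Terminal payoffs (K − S): max(-67.72, 0) = 0, max(-34.91, 0) = 0, max(-11.83, 0) = 0, max(4.418, 0) = 4.418
Node uu (S = 82.01): V_uu = e^(−0.09)·[0.2796·0.0000 + 0.7204·0.0000] = 0.0000
Node ud (S = 57.71): V_ud = e^(−0.09)·[0.2796·0.0000 + 0.7204·0.0000] = 0.0000
Node dd (S = 40.61): V_dd = e^(−0.09)·[0.2796·0.0000 + 0.7204·4.4181] = 2.9089
Node u (S = 60.75): V_u = e^(−0.09)·[0.2796·0.0000 + 0.7204·0.0000] = 0.0000
Node d (S = 42.75): V_d = e^(−0.09)·[0.2796·0.0000 + 0.7204·2.9089] = 1.9152
Node 0 (S = 45): V_0 = e^(−0.09)·[0.2796·0.0000 + 0.7204·1.9152] = 1.2610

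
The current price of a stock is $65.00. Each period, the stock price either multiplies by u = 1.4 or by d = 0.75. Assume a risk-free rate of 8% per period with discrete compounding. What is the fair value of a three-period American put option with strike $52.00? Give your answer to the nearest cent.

Risk-neutral probability p = (1 + 0.08 − 0.75)/(1.4 − 0.75) = 0.3300/0.6500 = 0.5077
Terminal stock prices: S_uuu = 178.4, S_uud = 95.55, S_udd = 51.19, S_ddd = 27.42
Terminal payoffs (K − S): max(-126.4, 0) = 0, max(-43.55, 0) = 0, max(0.8125, 0) = 0.8125, max(24.58, 0) = 24.58
Node uu (S = 127.4): continuation = 1/1.08·[0.5077·0.0000 + 0.4923·0.0000] = 0.0000; exercise value = 0.0000 ≤ continuation, so V_uu = 0.0000
Node ud (S = 68.25): continuation = 1/1.08·[0.5077·0.0000 + 0.4923·0.8125] = 0.3704; exercise value = 0.0000 ≤ continuation, so V_ud = 0.3704
Node dd (S = 36.56): continuation = 1/1.08·[0.5077·0.8125 + 0.4923·24.5781] = 11.5856; exercise value = 15.4375 > continuation, so V_dd = 15.4375 (exercise)
Node u (S = 91): continuation = 1/1.08·[0.5077·0.0000 + 0.4923·0.3704] = 0.1688; exercise value = 0.0000 ≤ continuation, so V_u = 0.1688
Node d (S = 48.75): continuation = 1/1.08·[0.5077·0.3704 + 0.4923·15.4375] = 7.2111; exercise value = 3.2500 ≤ continuation, so V_d = 7.2111
Node 0 (S = 65): continuation = 1/1.08·[0.5077·0.1688 + 0.4923·7.2111] = 3.3665; exercise value = 0.0000 ≤ continuation, so V_0 = 3.3665

$3.37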